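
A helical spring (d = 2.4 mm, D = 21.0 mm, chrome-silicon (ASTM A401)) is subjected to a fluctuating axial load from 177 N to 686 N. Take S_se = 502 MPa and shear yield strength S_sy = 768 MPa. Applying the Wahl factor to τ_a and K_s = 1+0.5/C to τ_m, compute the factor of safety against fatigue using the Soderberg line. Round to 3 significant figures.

0.218

C = D/d = 21.0/2.4 = 8.7500; K_W = (4C−1)/(4C−4)+0.615/C = 1.1671; K_s = 1+0.5/C = 1.0571
F_a = (F_max−F_min)/2 = 254.5 N; F_m = (F_max+F_min)/2 = 431.5 N
τ_a = K_W·8F_aD/(πd³) = 1.1671 × 984.49 = 1149 MPa
τ_m = K_s·8F_mD/(πd³) = 1.0571 × 1669.2 = 1764.6 MPa
Soderberg: 1/n_f = τ_a/S_se + τ_m/S_sy = 1149/502 + 1764.6/768 = 2.28877 + 2.29762 = 4.5864
n_f = 1/4.5864 = 0.218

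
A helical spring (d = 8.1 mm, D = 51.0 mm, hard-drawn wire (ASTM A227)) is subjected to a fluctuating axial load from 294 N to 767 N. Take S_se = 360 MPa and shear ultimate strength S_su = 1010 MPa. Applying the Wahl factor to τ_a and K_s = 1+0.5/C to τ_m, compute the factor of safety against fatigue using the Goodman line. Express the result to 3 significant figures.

C = D/d = 51.0/8.1 = 6.2963; K_W = (4C−1)/(4C−4)+0.615/C = 1.2393; K_s = 1+0.5/C = 1.0794
F_a = (F_max−F_min)/2 = 236.5 N; F_m = (F_max+F_min)/2 = 530.5 N
τ_a = K_W·8F_aD/(πd³) = 1.2393 × 57.794 = 71.624 MPa
τ_m = K_s·8F_mD/(πd³) = 1.0794 × 129.64 = 139.94 MPa
Goodman: 1/n_f = τ_a/S_se + τ_m/S_su = 71.624/360 + 139.94/1010 = 0.19896 + 0.13855 = 0.33751
n_f = 1/0.33751 = 2.963

2.96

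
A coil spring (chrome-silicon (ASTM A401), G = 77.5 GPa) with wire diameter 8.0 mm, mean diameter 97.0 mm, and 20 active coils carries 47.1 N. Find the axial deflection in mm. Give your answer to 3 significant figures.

21.7 mm

k = Gd⁴/(8D³N_a) = (77.5×10³)(8.0⁴)/(8·97.0³·20) = 2.1738 N/mm
δ = F/k = 47.1 / 2.1738 = 21.667 mm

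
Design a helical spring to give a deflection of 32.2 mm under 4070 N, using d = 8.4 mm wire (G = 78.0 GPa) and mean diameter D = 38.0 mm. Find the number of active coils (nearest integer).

Required rate k = F/δ = 4070/32.2 = 126.4 N/mm
N_a = Gd⁴/(8D³k) = (78.0×10³ × 8.4⁴)/(8 × 38.0³ × 126.4)
    = 3.8834e+08 / 5.54855e+07 = 6.999 → 7 coils

7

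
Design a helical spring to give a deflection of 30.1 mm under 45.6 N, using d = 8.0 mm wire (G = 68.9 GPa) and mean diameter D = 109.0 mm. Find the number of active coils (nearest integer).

Required rate k = F/δ = 45.6/30.1 = 1.515 N/mm
N_a = Gd⁴/(8D³k) = (68.9×10³ × 8.0⁴)/(8 × 109.0³ × 1.515)
    = 2.82214e+08 / 1.56952e+07 = 17.98 → 18 coils

18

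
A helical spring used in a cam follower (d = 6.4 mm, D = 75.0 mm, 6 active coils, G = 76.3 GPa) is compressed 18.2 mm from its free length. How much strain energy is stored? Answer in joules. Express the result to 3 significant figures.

k = Gd⁴/(8D³N_a) = (76.3×10³)(6.4⁴)/(8·75.0³·6) = 6.3215 N/mm
U = ½kδ² = 0.5 × 6.3215 × 18.2² = 1047 N·mm = 1.047 J

1.05 J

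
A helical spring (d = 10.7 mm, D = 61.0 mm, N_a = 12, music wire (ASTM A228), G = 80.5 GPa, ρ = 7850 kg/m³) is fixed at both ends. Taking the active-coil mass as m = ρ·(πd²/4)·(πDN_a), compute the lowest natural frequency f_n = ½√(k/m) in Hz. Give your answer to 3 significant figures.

k = Gd⁴/(8D³N_a) = (80.5×10³)(10.7⁴)/(8·61.0³·12) = 48.425 N/mm = 48425 N/m
Wire length L = πDN_a = π·61.0·12 = 2299.6 mm
m = ρ·(πd²/4)·L = 7850 × 89.92×10⁻⁶ m² × 2.2996 m = 1.6233 kg
f_n = ½√(k/m) = 0.5·√(48425/1.6233) = 0.5·√(29832) = 86.36 Hz

86.4 Hz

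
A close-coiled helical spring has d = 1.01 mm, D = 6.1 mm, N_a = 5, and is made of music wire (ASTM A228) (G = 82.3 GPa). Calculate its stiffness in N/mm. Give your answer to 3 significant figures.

9.43 N/mm

k = Gd⁴/(8D³N_a) = (82.3×10³ × 1.01⁴) / (8 × 6.1³ × 5)
  = 85641.7 / 9079.24 = 9.4327 N/mm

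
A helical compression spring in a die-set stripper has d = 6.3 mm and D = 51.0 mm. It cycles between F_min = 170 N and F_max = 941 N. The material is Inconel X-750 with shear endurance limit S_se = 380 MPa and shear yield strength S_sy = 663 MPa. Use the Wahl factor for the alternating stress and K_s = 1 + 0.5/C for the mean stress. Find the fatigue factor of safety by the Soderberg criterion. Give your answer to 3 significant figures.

C = D/d = 51.0/6.3 = 8.0952; K_W = (4C−1)/(4C−4)+0.615/C = 1.1817; K_s = 1+0.5/C = 1.0618
F_a = (F_max−F_min)/2 = 385.5 N; F_m = (F_max+F_min)/2 = 555.5 N
τ_a = K_W·8F_aD/(πd³) = 1.1817 × 200.22 = 236.6 MPa
τ_m = K_s·8F_mD/(πd³) = 1.0618 × 288.52 = 306.34 MPa
Soderberg: 1/n_f = τ_a/S_se + τ_m/S_sy = 236.6/380 + 306.34/663 = 0.62263 + 0.46205 = 1.0847
n_f = 1/1.0847 = 0.9219

0.922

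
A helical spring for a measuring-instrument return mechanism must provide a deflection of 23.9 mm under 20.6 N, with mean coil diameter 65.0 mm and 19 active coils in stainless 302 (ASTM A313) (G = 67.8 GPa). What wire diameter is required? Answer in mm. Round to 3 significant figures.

Required rate k = F/δ = 20.6/23.9 = 0.86192 N/mm
d = (8D³N_a·k / G)^(1/4) = (8·65.0³·19·0.86192 / (67.8×10³))^0.25
  = (530.67)^0.25 = 4.7996 mm

4.80 mm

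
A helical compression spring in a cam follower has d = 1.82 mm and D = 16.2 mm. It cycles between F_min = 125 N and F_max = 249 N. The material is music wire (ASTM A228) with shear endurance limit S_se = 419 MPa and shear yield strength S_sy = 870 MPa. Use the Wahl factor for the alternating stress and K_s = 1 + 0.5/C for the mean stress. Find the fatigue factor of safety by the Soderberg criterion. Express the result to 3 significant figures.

C = D/d = 16.2/1.82 = 8.9011; K_W = (4C−1)/(4C−4)+0.615/C = 1.1640; K_s = 1+0.5/C = 1.0562
F_a = (F_max−F_min)/2 = 62 N; F_m = (F_max+F_min)/2 = 187 N
τ_a = K_W·8F_aD/(πd³) = 1.1640 × 424.26 = 493.85 MPa
τ_m = K_s·8F_mD/(πd³) = 1.0562 × 1279.6 = 1351.5 MPa
Soderberg: 1/n_f = τ_a/S_se + τ_m/S_sy = 493.85/419 + 1351.5/870 = 1.17863 + 1.55345 = 2.7321
n_f = 1/2.7321 = 0.366

0.366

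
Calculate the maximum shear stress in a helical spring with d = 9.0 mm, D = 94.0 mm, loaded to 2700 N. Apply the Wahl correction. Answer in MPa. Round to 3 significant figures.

Spring index C = D/d = 94.0/9.0 = 10.4444
K_W = (4C−1)/(4C−4) + 0.615/C = 40.778/37.778 + 0.0589 = 1.1383
τ₀ = 8FD/(πd³) = 8·2700·94.0/(π·9.0³) = 2.0304e+06/2290.2 = 886.55 MPa
τ_max = K·τ₀ = 1.1383 × 886.55 = 1009.2 MPa

1010 MPa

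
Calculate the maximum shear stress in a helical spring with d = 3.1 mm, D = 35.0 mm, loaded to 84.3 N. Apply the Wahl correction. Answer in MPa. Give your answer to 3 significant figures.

284 MPa

Spring index C = D/d = 35.0/3.1 = 11.2903
K_W = (4C−1)/(4C−4) + 0.615/C = 44.161/41.161 + 0.0545 = 1.1274
τ₀ = 8FD/(πd³) = 8·84.3·35.0/(π·3.1³) = 23604/93.591 = 252.2 MPa
τ_max = K·τ₀ = 1.1274 × 252.2 = 284.32 MPa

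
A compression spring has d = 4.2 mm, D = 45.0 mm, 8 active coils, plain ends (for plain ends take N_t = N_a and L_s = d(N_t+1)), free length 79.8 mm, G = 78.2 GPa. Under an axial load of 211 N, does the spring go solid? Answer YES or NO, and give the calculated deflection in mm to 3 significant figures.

YES, δ = 50.6 mm

k = Gd⁴/(8D³N_a) = (78.2×10³)(4.2⁴)/(8·45.0³·8) = 4.1724 N/mm
N_t = 8; L_s = 4.2·9 = 37.8 mm; δ_solid = L₀ − L_s = 79.8 − 37.8 = 42 mm
δ = F/k = 211/4.1724 = 50.57 mm
δ ≥ δ_solid → spring goes solid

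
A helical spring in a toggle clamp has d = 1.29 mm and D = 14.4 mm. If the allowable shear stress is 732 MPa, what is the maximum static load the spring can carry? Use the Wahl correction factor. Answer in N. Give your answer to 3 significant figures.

38.0 N

C = D/d = 14.4/1.29 = 11.1628
K_W = (4C−1)/(4C−4) + 0.615/C = 43.651/40.651 + 0.0551 = 1.1289
τ_max = K·8FD/(πd³) → F_max = τ_allow·πd³/(8DK)
F_max = 732·π·1.29³/(8·14.4·1.1289) = 4936.6/130.05 = 37.96 N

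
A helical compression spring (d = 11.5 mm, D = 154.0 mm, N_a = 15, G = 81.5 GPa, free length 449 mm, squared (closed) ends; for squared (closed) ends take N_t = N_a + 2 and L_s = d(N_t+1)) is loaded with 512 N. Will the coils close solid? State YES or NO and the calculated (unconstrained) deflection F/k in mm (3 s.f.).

k = Gd⁴/(8D³N_a) = (81.5×10³)(11.5⁴)/(8·154.0³·15) = 3.2524 N/mm
N_t = 17; L_s = 11.5·18 = 207 mm; δ_solid = L₀ − L_s = 449 − 207 = 242 mm
δ = F/k = 512/3.2524 = 157.42 mm
δ < δ_solid → spring does not go solid

NO, δ = 157 mm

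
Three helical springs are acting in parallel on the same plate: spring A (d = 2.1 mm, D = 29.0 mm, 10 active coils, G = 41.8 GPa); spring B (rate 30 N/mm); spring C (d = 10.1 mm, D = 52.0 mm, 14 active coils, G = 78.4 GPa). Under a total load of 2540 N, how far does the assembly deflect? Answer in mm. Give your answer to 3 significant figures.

30.9 mm

k_A = Gd⁴/(8D³N_a) = (41.8×10³)(2.1⁴)/(8·29.0³·10) = 0.41665 N/mm
k_C = Gd⁴/(8D³N_a) = (78.4×10³)(10.1⁴)/(8·52.0³·14) = 51.805 N/mm
Parallel: k_eq = 0.41665 + 30 + 51.805 = 82.222 N/mm
δ = F/k_eq = 2540/82.222 = 30.892 mm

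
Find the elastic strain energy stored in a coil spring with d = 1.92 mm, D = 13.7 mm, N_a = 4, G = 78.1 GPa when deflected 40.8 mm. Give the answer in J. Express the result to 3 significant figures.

k = Gd⁴/(8D³N_a) = (78.1×10³)(1.92⁴)/(8·13.7³·4) = 12.899 N/mm
U = ½kδ² = 0.5 × 12.899 × 40.8² = 10736 N·mm = 10.736 J

10.7 J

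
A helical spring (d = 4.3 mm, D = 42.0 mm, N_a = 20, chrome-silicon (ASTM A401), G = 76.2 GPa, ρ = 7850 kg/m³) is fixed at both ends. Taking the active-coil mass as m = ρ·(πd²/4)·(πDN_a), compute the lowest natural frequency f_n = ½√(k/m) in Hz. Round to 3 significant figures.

k = Gd⁴/(8D³N_a) = (76.2×10³)(4.3⁴)/(8·42.0³·20) = 2.1977 N/mm = 2197.7 N/m
Wire length L = πDN_a = π·42.0·20 = 2638.9 mm
m = ρ·(πd²/4)·L = 7850 × 14.522×10⁻⁶ m² × 2.6389 m = 0.30083 kg
f_n = ½√(k/m) = 0.5·√(2197.7/0.30083) = 0.5·√(7305.3) = 42.735 Hz

42.7 Hz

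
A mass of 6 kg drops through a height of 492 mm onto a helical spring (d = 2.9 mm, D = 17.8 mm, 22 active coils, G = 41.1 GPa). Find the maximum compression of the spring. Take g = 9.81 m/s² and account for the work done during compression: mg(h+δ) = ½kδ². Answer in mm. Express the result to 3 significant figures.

k = Gd⁴/(8D³N_a) = (41.1×10³)(2.9⁴)/(8·17.8³·22) = 2.9286 N/mm
W = mg = 6 × 9.81 = 58.86 N
½kδ² − Wδ − Wh = 0 → δ = (W + √(W² + 2kWh))/k
δ = (58.86 + √(3464.5 + 169620))/2.9286 = (58.86 + 416.03)/2.9286 = 162.16 mm

162 mm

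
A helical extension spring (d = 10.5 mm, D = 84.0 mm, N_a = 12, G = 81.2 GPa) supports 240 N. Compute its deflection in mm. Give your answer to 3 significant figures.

13.8 mm

k = Gd⁴/(8D³N_a) = (81.2×10³)(10.5⁴)/(8·84.0³·12) = 17.346 N/mm
δ = F/k = 240 / 17.346 = 13.836 mm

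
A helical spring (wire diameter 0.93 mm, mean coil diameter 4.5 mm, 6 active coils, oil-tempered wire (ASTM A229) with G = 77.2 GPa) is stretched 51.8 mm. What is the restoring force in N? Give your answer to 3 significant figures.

k = Gd⁴/(8D³N_a) = (77.2×10³)(0.93⁴)/(8·4.5³·6) = 13.203 N/mm
F = k·δ = 13.203 × 51.8 = 683.91 N

684 N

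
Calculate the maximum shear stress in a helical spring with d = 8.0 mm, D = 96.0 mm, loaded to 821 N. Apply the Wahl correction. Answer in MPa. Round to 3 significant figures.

439 MPa

Spring index C = D/d = 96.0/8.0 = 12.0000
K_W = (4C−1)/(4C−4) + 0.615/C = 47.000/44.000 + 0.0512 = 1.1194
τ₀ = 8FD/(πd³) = 8·821·96.0/(π·8.0³) = 630528/1608.5 = 392 MPa
τ_max = K·τ₀ = 1.1194 × 392 = 438.82 MPa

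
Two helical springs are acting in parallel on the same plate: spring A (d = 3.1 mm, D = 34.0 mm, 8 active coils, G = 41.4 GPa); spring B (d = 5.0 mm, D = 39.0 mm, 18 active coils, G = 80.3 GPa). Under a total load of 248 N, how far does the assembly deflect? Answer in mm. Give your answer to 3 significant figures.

33.5 mm

k_A = Gd⁴/(8D³N_a) = (41.4×10³)(3.1⁴)/(8·34.0³·8) = 1.52 N/mm
k_B = Gd⁴/(8D³N_a) = (80.3×10³)(5.0⁴)/(8·39.0³·18) = 5.8754 N/mm
Parallel: k_eq = 1.52 + 5.8754 = 7.3954 N/mm
δ = F/k_eq = 248/7.3954 = 33.534 mm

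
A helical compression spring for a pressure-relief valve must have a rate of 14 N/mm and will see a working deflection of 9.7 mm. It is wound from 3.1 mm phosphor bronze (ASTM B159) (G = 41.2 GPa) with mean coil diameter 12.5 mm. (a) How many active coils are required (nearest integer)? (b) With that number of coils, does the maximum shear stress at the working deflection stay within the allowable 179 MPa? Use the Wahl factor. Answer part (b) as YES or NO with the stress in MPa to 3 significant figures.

N_a = Gd⁴/(8D³k) = (41.2×10³)(3.1⁴)/(8·12.5³·14) = 17.39 → N_a = 17
Actual rate k = Gd⁴/(8D³·17) = 14.324 N/mm
Working load F = kδ = 14.324·9.7 = 138.95 N
C = 12.5/3.1 = 4.0323; K_W = (4C−1)/(4C−4)+0.615/C = 1.3999
τ_max = K_W·8FD/(πd³) = 1.3999·148.46 = 207.82 MPa
τ_max > 179 MPa → exceeds allowable

(a) 17 coils; (b) NO, τ_max = 208 MPa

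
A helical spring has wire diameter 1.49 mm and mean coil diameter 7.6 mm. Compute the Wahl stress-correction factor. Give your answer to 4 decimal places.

C = D/d = 7.6/1.49 = 5.1007
K_W = (4C−1)/(4C−4) + 0.615/C = 19.403/16.403 + 0.1206 = 1.3035

1.3035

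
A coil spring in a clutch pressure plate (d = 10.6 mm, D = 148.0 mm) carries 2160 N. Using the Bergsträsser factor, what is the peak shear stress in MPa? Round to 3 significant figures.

748 MPa

Spring index C = D/d = 148.0/10.6 = 13.9623
K_B = (4C+2)/(4C−3) = 57.849/52.849 = 1.0946
τ₀ = 8FD/(πd³) = 8·2160·148.0/(π·10.6³) = 2.55744e+06/3741.7 = 683.5 MPa
τ_max = K·τ₀ = 1.0946 × 683.5 = 748.16 MPa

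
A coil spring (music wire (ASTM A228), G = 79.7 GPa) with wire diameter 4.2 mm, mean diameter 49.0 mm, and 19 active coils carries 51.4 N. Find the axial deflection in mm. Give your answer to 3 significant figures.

k = Gd⁴/(8D³N_a) = (79.7×10³)(4.2⁴)/(8·49.0³·19) = 1.3868 N/mm
δ = F/k = 51.4 / 1.3868 = 37.063 mm

37.1 mm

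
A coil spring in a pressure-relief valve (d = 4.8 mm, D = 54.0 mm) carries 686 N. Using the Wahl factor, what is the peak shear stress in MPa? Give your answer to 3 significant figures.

962 MPa

Spring index C = D/d = 54.0/4.8 = 11.2500
K_W = (4C−1)/(4C−4) + 0.615/C = 44.000/41.000 + 0.0547 = 1.1278
τ₀ = 8FD/(πd³) = 8·686·54.0/(π·4.8³) = 296352/347.44 = 852.97 MPa
τ_max = K·τ₀ = 1.1278 × 852.97 = 962.01 MPa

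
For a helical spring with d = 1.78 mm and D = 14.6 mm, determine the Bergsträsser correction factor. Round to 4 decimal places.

C = D/d = 14.6/1.78 = 8.2022
K_B = (4C+2)/(4C−3) = 34.809/29.809 = 1.1677

1.1677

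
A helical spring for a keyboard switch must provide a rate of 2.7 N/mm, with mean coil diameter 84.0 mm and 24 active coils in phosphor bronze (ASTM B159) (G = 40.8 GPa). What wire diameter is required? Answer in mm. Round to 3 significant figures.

d = (8D³N_a·k / G)^(1/4) = (8·84.0³·24·2.7 / (40.8×10³))^0.25
  = (7530.8)^0.25 = 9.3156 mm

9.32 mm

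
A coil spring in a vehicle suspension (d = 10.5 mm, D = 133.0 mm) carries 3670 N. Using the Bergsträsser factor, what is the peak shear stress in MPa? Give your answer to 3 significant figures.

Spring index C = D/d = 133.0/10.5 = 12.6667
K_B = (4C+2)/(4C−3) = 52.667/47.667 = 1.1049
τ₀ = 8FD/(πd³) = 8·3670·133.0/(π·10.5³) = 3.90488e+06/3636.8 = 1073.7 MPa
τ_max = K·τ₀ = 1.1049 × 1073.7 = 1186.3 MPa

1190 MPa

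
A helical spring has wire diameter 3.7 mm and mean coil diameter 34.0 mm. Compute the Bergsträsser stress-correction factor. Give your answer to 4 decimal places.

1.1481

C = D/d = 34.0/3.7 = 9.1892
K_B = (4C+2)/(4C−3) = 38.757/33.757 = 1.1481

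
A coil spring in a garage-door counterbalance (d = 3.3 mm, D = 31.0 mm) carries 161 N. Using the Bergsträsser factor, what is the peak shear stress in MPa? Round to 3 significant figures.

Spring index C = D/d = 31.0/3.3 = 9.3939
K_B = (4C+2)/(4C−3) = 39.576/34.576 = 1.1446
τ₀ = 8FD/(πd³) = 8·161·31.0/(π·3.3³) = 39928/112.9 = 353.66 MPa
τ_max = K·τ₀ = 1.1446 × 353.66 = 404.8 MPa

405 MPa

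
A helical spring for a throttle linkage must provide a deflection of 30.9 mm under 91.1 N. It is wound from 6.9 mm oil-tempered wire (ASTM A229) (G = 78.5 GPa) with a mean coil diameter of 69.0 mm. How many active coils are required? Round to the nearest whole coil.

Required rate k = F/δ = 91.1/30.9 = 2.9482 N/mm
N_a = Gd⁴/(8D³k) = (78.5×10³ × 6.9⁴)/(8 × 69.0³ × 2.9482)
    = 1.77937e+08 / 7.74813e+06 = 22.97 → 23 coils

23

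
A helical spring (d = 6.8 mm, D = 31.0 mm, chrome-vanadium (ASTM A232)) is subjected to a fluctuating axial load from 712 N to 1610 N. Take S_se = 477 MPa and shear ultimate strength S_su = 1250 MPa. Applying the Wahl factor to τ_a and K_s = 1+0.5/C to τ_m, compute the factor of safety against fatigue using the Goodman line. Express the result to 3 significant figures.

1.73

C = D/d = 31.0/6.8 = 4.5588; K_W = (4C−1)/(4C−4)+0.615/C = 1.3456; K_s = 1+0.5/C = 1.1097
F_a = (F_max−F_min)/2 = 449 N; F_m = (F_max+F_min)/2 = 1161 N
τ_a = K_W·8F_aD/(πd³) = 1.3456 × 112.73 = 151.69 MPa
τ_m = K_s·8F_mD/(πd³) = 1.1097 × 291.48 = 323.45 MPa
Goodman: 1/n_f = τ_a/S_se + τ_m/S_su = 151.69/477 + 323.45/1250 = 0.31801 + 0.25876 = 0.57676
n_f = 1/0.57676 = 1.734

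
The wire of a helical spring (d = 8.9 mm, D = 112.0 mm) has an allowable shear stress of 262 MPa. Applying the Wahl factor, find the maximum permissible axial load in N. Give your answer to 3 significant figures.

C = D/d = 112.0/8.9 = 12.5843
K_W = (4C−1)/(4C−4) + 0.615/C = 49.337/46.337 + 0.0489 = 1.1136
τ_max = K·8FD/(πd³) → F_max = τ_allow·πd³/(8DK)
F_max = 262·π·8.9³/(8·112.0·1.1136) = 5.8026e+05/997.8 = 581.54 N

582 N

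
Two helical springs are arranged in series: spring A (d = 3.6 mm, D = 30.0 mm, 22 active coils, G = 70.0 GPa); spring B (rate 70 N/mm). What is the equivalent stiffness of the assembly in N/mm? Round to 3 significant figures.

k_A = Gd⁴/(8D³N_a) = (70.0×10³)(3.6⁴)/(8·30.0³·22) = 2.4742 N/mm
Series: 1/k_eq = 1/2.4742 + 1/70 = 0.41846; k_eq = 2.3897 N/mm

2.39 N/mm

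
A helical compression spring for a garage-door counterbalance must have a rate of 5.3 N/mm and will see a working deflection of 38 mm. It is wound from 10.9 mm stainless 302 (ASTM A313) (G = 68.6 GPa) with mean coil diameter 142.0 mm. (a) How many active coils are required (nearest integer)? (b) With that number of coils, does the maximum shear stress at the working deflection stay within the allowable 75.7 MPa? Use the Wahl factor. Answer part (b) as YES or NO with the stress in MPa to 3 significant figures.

N_a = Gd⁴/(8D³k) = (68.6×10³)(10.9⁴)/(8·142.0³·5.3) = 7.976 → N_a = 8
Actual rate k = Gd⁴/(8D³·8) = 5.2843 N/mm
Working load F = kδ = 5.2843·38 = 200.8 N
C = 142.0/10.9 = 13.0275; K_W = (4C−1)/(4C−4)+0.615/C = 1.1096
τ_max = K_W·8FD/(πd³) = 1.1096·56.068 = 62.211 MPa
τ_max ≤ 75.7 MPa → acceptable

(a) 8 coils; (b) YES, τ_max = 62.2 MPa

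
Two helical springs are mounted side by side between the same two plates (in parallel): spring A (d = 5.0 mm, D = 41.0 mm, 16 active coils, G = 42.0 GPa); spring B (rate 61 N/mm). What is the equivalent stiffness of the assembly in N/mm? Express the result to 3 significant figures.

k_A = Gd⁴/(8D³N_a) = (42.0×10³)(5.0⁴)/(8·41.0³·16) = 2.9756 N/mm
Parallel: k_eq = 2.9756 + 61 = 63.976 N/mm

64.0 N/mm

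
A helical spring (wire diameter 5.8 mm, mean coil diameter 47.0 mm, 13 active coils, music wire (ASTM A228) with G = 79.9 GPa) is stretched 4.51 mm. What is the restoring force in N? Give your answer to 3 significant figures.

k = Gd⁴/(8D³N_a) = (79.9×10³)(5.8⁴)/(8·47.0³·13) = 8.374 N/mm
F = k·δ = 8.374 × 4.51 = 37.767 N

37.8 N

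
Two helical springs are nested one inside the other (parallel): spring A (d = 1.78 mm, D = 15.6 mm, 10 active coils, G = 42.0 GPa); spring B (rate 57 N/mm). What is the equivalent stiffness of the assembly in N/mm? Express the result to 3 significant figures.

58.4 N/mm

k_A = Gd⁴/(8D³N_a) = (42.0×10³)(1.78⁴)/(8·15.6³·10) = 1.3882 N/mm
Parallel: k_eq = 1.3882 + 57 = 58.388 N/mm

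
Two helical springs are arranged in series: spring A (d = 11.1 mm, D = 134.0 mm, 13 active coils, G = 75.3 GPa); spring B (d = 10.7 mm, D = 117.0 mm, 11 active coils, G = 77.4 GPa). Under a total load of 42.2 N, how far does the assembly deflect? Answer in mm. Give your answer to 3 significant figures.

15.1 mm

k_A = Gd⁴/(8D³N_a) = (75.3×10³)(11.1⁴)/(8·134.0³·13) = 4.5681 N/mm
k_B = Gd⁴/(8D³N_a) = (77.4×10³)(10.7⁴)/(8·117.0³·11) = 7.1984 N/mm
Series: 1/k_eq = 1/4.5681 + 1/7.1984 = 0.35783; k_eq = 2.7946 N/mm
δ = F/k_eq = 42.2/2.7946 = 15.1 mm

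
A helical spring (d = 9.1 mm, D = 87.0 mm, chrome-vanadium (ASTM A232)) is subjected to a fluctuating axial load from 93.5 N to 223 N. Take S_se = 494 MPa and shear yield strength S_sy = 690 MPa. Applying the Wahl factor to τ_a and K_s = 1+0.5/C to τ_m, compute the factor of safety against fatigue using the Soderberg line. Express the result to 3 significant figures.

8.67

C = D/d = 87.0/9.1 = 9.5604; K_W = (4C−1)/(4C−4)+0.615/C = 1.1519; K_s = 1+0.5/C = 1.0523
F_a = (F_max−F_min)/2 = 64.75 N; F_m = (F_max+F_min)/2 = 158.25 N
τ_a = K_W·8F_aD/(πd³) = 1.1519 × 19.036 = 21.928 MPa
τ_m = K_s·8F_mD/(πd³) = 1.0523 × 46.524 = 48.957 MPa
Soderberg: 1/n_f = τ_a/S_se + τ_m/S_sy = 21.928/494 + 48.957/690 = 0.04439 + 0.07095 = 0.11534
n_f = 1/0.11534 = 8.67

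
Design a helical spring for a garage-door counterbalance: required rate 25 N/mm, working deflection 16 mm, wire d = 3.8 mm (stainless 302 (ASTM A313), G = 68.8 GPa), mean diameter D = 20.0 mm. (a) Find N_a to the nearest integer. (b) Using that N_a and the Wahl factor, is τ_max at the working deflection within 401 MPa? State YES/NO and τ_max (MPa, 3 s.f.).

(a) 9 coils; (b) NO, τ_max = 478 MPa

N_a = Gd⁴/(8D³k) = (68.8×10³)(3.8⁴)/(8·20.0³·25) = 8.966 → N_a = 9
Actual rate k = Gd⁴/(8D³·9) = 24.906 N/mm
Working load F = kδ = 24.906·16 = 398.49 N
C = 20.0/3.8 = 5.2632; K_W = (4C−1)/(4C−4)+0.615/C = 1.2928
τ_max = K_W·8FD/(πd³) = 1.2928·369.86 = 478.15 MPa
τ_max > 401 MPa → exceeds allowable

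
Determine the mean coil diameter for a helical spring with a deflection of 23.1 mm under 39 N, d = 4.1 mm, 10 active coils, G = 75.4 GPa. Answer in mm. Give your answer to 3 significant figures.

54.0 mm

Required rate k = F/δ = 39/23.1 = 1.6883 N/mm
D = (Gd⁴/(8N_a·k))^(1/3) = (75.4×10³·4.1⁴/(8·10·1.6883))^(1/3)
  = (157748)^(1/3) = 54.0325 mm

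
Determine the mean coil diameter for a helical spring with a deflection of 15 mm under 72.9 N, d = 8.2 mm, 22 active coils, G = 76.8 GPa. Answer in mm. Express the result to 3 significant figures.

Required rate k = F/δ = 72.9/15 = 4.86 N/mm
D = (Gd⁴/(8N_a·k))^(1/3) = (76.8×10³·8.2⁴/(8·22·4.86))^(1/3)
  = (405945)^(1/3) = 74.0439 mm

74.0 mm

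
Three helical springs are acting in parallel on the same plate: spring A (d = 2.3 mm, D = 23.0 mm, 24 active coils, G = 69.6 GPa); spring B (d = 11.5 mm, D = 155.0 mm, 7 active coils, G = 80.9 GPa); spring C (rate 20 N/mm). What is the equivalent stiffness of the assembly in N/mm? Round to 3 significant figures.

27.6 N/mm

k_A = Gd⁴/(8D³N_a) = (69.6×10³)(2.3⁴)/(8·23.0³·24) = 0.83375 N/mm
k_B = Gd⁴/(8D³N_a) = (80.9×10³)(11.5⁴)/(8·155.0³·7) = 6.7851 N/mm
Parallel: k_eq = 0.83375 + 6.7851 + 20 = 27.619 N/mm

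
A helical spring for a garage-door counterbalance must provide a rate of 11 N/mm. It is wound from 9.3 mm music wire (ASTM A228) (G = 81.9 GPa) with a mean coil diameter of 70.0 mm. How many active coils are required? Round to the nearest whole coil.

N_a = Gd⁴/(8D³k) = (81.9×10³ × 9.3⁴)/(8 × 70.0³ × 11)
    = 6.12655e+08 / 3.0184e+07 = 20.3 → 20 coils

20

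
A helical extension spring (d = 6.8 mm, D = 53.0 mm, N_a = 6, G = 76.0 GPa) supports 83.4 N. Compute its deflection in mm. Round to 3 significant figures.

k = Gd⁴/(8D³N_a) = (76.0×10³)(6.8⁴)/(8·53.0³·6) = 22.739 N/mm
δ = F/k = 83.4 / 22.739 = 3.6676 mm

3.67 mm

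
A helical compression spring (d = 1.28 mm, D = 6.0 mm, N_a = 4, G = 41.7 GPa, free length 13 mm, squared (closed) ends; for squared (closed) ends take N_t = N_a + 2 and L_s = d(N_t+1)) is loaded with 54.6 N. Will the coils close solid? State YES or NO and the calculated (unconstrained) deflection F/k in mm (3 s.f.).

NO, δ = 3.37 mm

k = Gd⁴/(8D³N_a) = (41.7×10³)(1.28⁴)/(8·6.0³·4) = 16.195 N/mm
N_t = 6; L_s = 1.28·7 = 8.96 mm; δ_solid = L₀ − L_s = 13 − 8.96 = 4.04 mm
δ = F/k = 54.6/16.195 = 3.3715 mm
δ < δ_solid → spring does not go solid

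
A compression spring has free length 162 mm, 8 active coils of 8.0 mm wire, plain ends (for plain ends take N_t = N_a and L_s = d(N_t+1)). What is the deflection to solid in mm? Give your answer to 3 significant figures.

N_t = 8; L_s = 8.0·9 = 72 mm
δ_solid = L₀ − L_s = 162 − 72 = 90 mm

90.0 mm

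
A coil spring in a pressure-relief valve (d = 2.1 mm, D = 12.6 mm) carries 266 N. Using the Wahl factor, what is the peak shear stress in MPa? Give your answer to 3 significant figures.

1150 MPa

Spring index C = D/d = 12.6/2.1 = 6.0000
K_W = (4C−1)/(4C−4) + 0.615/C = 23.000/20.000 + 0.1025 = 1.2525
τ₀ = 8FD/(πd³) = 8·266·12.6/(π·2.1³) = 26812.8/29.094 = 921.58 MPa
τ_max = K·τ₀ = 1.2525 × 921.58 = 1154.3 MPa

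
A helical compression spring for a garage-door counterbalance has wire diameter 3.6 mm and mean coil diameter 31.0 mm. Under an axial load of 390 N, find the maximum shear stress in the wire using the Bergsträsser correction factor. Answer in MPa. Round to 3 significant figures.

765 MPa

Spring index C = D/d = 31.0/3.6 = 8.6111
K_B = (4C+2)/(4C−3) = 36.444/31.444 = 1.1590
τ₀ = 8FD/(πd³) = 8·390·31.0/(π·3.6³) = 96720/146.57 = 659.87 MPa
τ_max = K·τ₀ = 1.1590 × 659.87 = 764.8 MPa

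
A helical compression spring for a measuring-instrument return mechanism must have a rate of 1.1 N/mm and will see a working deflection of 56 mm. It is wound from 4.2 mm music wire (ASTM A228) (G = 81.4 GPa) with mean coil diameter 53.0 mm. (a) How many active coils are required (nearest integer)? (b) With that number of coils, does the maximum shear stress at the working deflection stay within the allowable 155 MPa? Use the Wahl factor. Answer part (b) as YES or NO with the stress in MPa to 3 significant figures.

N_a = Gd⁴/(8D³k) = (81.4×10³)(4.2⁴)/(8·53.0³·1.1) = 19.33 → N_a = 19
Actual rate k = Gd⁴/(8D³·19) = 1.1193 N/mm
Working load F = kδ = 1.1193·56 = 62.681 N
C = 53.0/4.2 = 12.6190; K_W = (4C−1)/(4C−4)+0.615/C = 1.1133
τ_max = K_W·8FD/(πd³) = 1.1133·114.18 = 127.12 MPa
τ_max ≤ 155 MPa → acceptable

(a) 19 coils; (b) YES, τ_max = 127 MPa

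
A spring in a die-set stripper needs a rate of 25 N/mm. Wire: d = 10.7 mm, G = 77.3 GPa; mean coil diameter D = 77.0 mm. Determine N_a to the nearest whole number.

11

N_a = Gd⁴/(8D³k) = (77.3×10³ × 10.7⁴)/(8 × 77.0³ × 25)
    = 1.01325e+09 / 9.13066e+07 = 11.1 → 11 coils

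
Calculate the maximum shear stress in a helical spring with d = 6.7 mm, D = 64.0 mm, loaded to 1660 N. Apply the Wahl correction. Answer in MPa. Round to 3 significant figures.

Spring index C = D/d = 64.0/6.7 = 9.5522
K_W = (4C−1)/(4C−4) + 0.615/C = 37.209/34.209 + 0.0644 = 1.1521
τ₀ = 8FD/(πd³) = 8·1660·64.0/(π·6.7³) = 849920/944.87 = 899.51 MPa
τ_max = K·τ₀ = 1.1521 × 899.51 = 1036.3 MPa

1040 MPa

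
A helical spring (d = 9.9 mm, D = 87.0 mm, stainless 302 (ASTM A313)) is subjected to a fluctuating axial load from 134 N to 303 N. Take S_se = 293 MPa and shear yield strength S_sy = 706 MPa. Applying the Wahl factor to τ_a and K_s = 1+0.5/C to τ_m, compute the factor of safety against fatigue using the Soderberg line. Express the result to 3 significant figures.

C = D/d = 87.0/9.9 = 8.7879; K_W = (4C−1)/(4C−4)+0.615/C = 1.1663; K_s = 1+0.5/C = 1.0569
F_a = (F_max−F_min)/2 = 84.5 N; F_m = (F_max+F_min)/2 = 218.5 N
τ_a = K_W·8F_aD/(πd³) = 1.1663 × 19.293 = 22.502 MPa
τ_m = K_s·8F_mD/(πd³) = 1.0569 × 49.889 = 52.728 MPa
Soderberg: 1/n_f = τ_a/S_se + τ_m/S_sy = 22.502/293 + 52.728/706 = 0.07680 + 0.07468 = 0.15148
n_f = 1/0.15148 = 6.601

6.60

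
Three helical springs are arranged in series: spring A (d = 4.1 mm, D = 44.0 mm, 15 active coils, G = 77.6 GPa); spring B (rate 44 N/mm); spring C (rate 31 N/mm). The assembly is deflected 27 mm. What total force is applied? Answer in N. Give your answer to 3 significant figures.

k_A = Gd⁴/(8D³N_a) = (77.6×10³)(4.1⁴)/(8·44.0³·15) = 2.1452 N/mm
Series: 1/k_eq = 1/2.1452 + 1/44 + 1/31 = 0.52115; k_eq = 1.9188 N/mm
F = k_eq·δ = 1.9188·27 = 51.808 N

51.8 N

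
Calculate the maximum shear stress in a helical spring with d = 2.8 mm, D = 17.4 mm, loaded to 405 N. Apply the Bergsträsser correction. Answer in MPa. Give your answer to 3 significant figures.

1000 MPa

Spring index C = D/d = 17.4/2.8 = 6.2143
K_B = (4C+2)/(4C−3) = 26.857/21.857 = 1.2288
τ₀ = 8FD/(πd³) = 8·405·17.4/(π·2.8³) = 56376/68.964 = 817.47 MPa
τ_max = K·τ₀ = 1.2288 × 817.47 = 1004.5 MPa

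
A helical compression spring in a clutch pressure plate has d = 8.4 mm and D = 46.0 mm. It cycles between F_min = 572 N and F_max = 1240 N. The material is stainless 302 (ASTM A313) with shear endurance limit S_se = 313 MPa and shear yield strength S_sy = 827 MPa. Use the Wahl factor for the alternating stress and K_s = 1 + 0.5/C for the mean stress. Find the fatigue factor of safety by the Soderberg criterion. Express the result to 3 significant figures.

C = D/d = 46.0/8.4 = 5.4762; K_W = (4C−1)/(4C−4)+0.615/C = 1.2799; K_s = 1+0.5/C = 1.0913
F_a = (F_max−F_min)/2 = 334 N; F_m = (F_max+F_min)/2 = 906 N
τ_a = K_W·8F_aD/(πd³) = 1.2799 × 66.01 = 84.483 MPa
τ_m = K_s·8F_mD/(πd³) = 1.0913 × 179.06 = 195.4 MPa
Soderberg: 1/n_f = τ_a/S_se + τ_m/S_sy = 84.483/313 + 195.4/827 = 0.26991 + 0.23628 = 0.50619
n_f = 1/0.50619 = 1.976

1.98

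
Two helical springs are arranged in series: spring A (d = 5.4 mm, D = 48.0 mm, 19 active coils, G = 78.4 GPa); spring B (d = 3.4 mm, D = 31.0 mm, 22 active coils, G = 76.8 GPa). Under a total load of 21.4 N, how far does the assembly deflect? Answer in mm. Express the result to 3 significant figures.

16.3 mm

k_A = Gd⁴/(8D³N_a) = (78.4×10³)(5.4⁴)/(8·48.0³·19) = 3.9657 N/mm
k_B = Gd⁴/(8D³N_a) = (76.8×10³)(3.4⁴)/(8·31.0³·22) = 1.9574 N/mm
Series: 1/k_eq = 1/3.9657 + 1/1.9574 = 0.76304; k_eq = 1.3105 N/mm
δ = F/k_eq = 21.4/1.3105 = 16.329 mm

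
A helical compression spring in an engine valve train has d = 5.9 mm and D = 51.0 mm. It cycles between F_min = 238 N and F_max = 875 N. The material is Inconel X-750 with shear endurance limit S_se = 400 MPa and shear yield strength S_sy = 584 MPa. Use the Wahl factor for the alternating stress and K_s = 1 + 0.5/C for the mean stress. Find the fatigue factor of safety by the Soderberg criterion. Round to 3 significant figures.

0.816

C = D/d = 51.0/5.9 = 8.6441; K_W = (4C−1)/(4C−4)+0.615/C = 1.1693; K_s = 1+0.5/C = 1.0578
F_a = (F_max−F_min)/2 = 318.5 N; F_m = (F_max+F_min)/2 = 556.5 N
τ_a = K_W·8F_aD/(πd³) = 1.1693 × 201.4 = 235.49 MPa
τ_m = K_s·8F_mD/(πd³) = 1.0578 × 351.9 = 372.26 MPa
Soderberg: 1/n_f = τ_a/S_se + τ_m/S_sy = 235.49/400 + 372.26/584 = 0.58873 + 0.63742 = 1.2262
n_f = 1/1.2262 = 0.8156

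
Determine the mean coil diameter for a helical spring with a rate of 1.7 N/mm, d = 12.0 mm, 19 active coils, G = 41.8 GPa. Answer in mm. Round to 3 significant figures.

150 mm

D = (Gd⁴/(8N_a·k))^(1/3) = (41.8×10³·12.0⁴/(8·19·1.7))^(1/3)
  = (3.35435e+06)^(1/3) = 149.6935 mm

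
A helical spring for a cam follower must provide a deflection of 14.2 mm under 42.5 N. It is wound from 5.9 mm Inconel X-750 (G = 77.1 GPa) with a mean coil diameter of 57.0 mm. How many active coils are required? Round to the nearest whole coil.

21

Required rate k = F/δ = 42.5/14.2 = 2.993 N/mm
N_a = Gd⁴/(8D³k) = (77.1×10³ × 5.9⁴)/(8 × 57.0³ × 2.993)
    = 9.34249e+07 / 4.4342e+06 = 21.07 → 21 coils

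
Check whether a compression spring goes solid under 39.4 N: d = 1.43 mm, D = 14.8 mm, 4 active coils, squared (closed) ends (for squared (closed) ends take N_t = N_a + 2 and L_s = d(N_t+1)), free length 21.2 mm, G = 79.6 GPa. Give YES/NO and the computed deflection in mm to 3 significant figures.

k = Gd⁴/(8D³N_a) = (79.6×10³)(1.43⁴)/(8·14.8³·4) = 3.2086 N/mm
N_t = 6; L_s = 1.43·7 = 10.01 mm; δ_solid = L₀ − L_s = 21.2 − 10.01 = 11.19 mm
δ = F/k = 39.4/3.2086 = 12.279 mm
δ ≥ δ_solid → spring goes solid

YES, δ = 12.3 mm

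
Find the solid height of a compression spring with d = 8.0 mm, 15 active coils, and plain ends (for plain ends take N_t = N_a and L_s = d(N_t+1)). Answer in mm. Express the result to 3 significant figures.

128 mm

plain ends: N_t = N_a = 15
L_s = d·(N_t+1) = 8.0 × 16 = 128 mm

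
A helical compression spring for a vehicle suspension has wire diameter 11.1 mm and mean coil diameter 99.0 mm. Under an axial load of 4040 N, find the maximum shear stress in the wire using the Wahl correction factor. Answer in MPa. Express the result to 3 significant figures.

867 MPa

Spring index C = D/d = 99.0/11.1 = 8.9189
K_W = (4C−1)/(4C−4) + 0.615/C = 34.676/31.676 + 0.0690 = 1.1637
τ₀ = 8FD/(πd³) = 8·4040·99.0/(π·11.1³) = 3.19968e+06/4296.5 = 744.71 MPa
τ_max = K·τ₀ = 1.1637 × 744.71 = 866.59 MPa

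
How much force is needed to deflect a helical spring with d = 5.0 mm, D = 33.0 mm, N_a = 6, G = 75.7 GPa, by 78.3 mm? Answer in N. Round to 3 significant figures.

k = Gd⁴/(8D³N_a) = (75.7×10³)(5.0⁴)/(8·33.0³·6) = 27.428 N/mm
F = k·δ = 27.428 × 78.3 = 2147.6 N

2150 N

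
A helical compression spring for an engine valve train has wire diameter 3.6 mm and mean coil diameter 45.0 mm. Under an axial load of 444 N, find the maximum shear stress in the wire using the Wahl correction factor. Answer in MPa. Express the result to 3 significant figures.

Spring index C = D/d = 45.0/3.6 = 12.5000
K_W = (4C−1)/(4C−4) + 0.615/C = 49.000/46.000 + 0.0492 = 1.1144
τ₀ = 8FD/(πd³) = 8·444·45.0/(π·3.6³) = 159840/146.57 = 1090.5 MPa
τ_max = K·τ₀ = 1.1144 × 1090.5 = 1215.3 MPa

1220 MPa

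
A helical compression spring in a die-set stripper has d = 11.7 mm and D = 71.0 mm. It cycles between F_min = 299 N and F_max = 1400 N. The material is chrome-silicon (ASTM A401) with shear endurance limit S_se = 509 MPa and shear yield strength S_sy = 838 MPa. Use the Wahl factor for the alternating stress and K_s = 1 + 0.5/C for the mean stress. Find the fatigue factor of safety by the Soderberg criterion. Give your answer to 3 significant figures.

3.62

C = D/d = 71.0/11.7 = 6.0684; K_W = (4C−1)/(4C−4)+0.615/C = 1.2493; K_s = 1+0.5/C = 1.0824
F_a = (F_max−F_min)/2 = 550.5 N; F_m = (F_max+F_min)/2 = 849.5 N
τ_a = K_W·8F_aD/(πd³) = 1.2493 × 62.144 = 77.638 MPa
τ_m = K_s·8F_mD/(πd³) = 1.0824 × 95.897 = 103.8 MPa
Soderberg: 1/n_f = τ_a/S_se + τ_m/S_sy = 77.638/509 + 103.8/838 = 0.15253 + 0.12386 = 0.27639
n_f = 1/0.27639 = 3.618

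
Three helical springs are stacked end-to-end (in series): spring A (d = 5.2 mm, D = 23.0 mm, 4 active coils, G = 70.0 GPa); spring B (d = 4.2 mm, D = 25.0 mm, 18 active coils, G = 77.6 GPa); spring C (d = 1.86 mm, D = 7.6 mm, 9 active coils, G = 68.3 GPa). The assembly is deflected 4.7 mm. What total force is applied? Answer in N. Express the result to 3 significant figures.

33.7 N

k_A = Gd⁴/(8D³N_a) = (70.0×10³)(5.2⁴)/(8·23.0³·4) = 131.46 N/mm
k_B = Gd⁴/(8D³N_a) = (77.6×10³)(4.2⁴)/(8·25.0³·18) = 10.732 N/mm
k_C = Gd⁴/(8D³N_a) = (68.3×10³)(1.86⁴)/(8·7.6³·9) = 25.864 N/mm
Series: 1/k_eq = 1/131.46 + 1/10.732 + 1/25.864 = 0.13945; k_eq = 7.171 N/mm
F = k_eq·δ = 7.171·4.7 = 33.704 N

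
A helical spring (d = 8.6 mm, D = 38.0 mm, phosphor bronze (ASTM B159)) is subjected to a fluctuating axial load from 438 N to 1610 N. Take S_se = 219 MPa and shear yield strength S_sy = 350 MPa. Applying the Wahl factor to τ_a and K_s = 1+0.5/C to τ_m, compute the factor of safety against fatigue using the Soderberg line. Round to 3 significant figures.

0.954

C = D/d = 38.0/8.6 = 4.4186; K_W = (4C−1)/(4C−4)+0.615/C = 1.3586; K_s = 1+0.5/C = 1.1132
F_a = (F_max−F_min)/2 = 586 N; F_m = (F_max+F_min)/2 = 1024 N
τ_a = K_W·8F_aD/(πd³) = 1.3586 × 89.151 = 121.12 MPa
τ_m = K_s·8F_mD/(πd³) = 1.1132 × 155.79 = 173.41 MPa
Soderberg: 1/n_f = τ_a/S_se + τ_m/S_sy = 121.12/219 + 173.41/350 = 0.55305 + 0.49547 = 1.0485
n_f = 1/1.0485 = 0.9537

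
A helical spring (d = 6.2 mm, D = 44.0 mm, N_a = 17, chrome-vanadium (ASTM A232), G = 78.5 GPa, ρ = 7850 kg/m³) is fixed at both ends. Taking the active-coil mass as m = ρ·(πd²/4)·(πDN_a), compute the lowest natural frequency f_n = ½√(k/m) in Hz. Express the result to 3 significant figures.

k = Gd⁴/(8D³N_a) = (78.5×10³)(6.2⁴)/(8·44.0³·17) = 10.012 N/mm = 10012 N/m
Wire length L = πDN_a = π·44.0·17 = 2349.9 mm
m = ρ·(πd²/4)·L = 7850 × 30.191×10⁻⁶ m² × 2.3499 m = 0.55692 kg
f_n = ½√(k/m) = 0.5·√(10012/0.55692) = 0.5·√(17978) = 67.041 Hz

67.0 Hz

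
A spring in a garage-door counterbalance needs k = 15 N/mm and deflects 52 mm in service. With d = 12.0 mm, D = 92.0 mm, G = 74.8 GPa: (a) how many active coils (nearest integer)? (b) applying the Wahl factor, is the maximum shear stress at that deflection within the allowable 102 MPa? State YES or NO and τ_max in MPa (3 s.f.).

(a) 17 coils; (b) NO, τ_max = 123 MPa

N_a = Gd⁴/(8D³k) = (74.8×10³)(12.0⁴)/(8·92.0³·15) = 16.6 → N_a = 17
Actual rate k = Gd⁴/(8D³·17) = 14.646 N/mm
Working load F = kδ = 14.646·52 = 761.6 N
C = 92.0/12.0 = 7.6667; K_W = (4C−1)/(4C−4)+0.615/C = 1.1927
τ_max = K_W·8FD/(πd³) = 1.1927·103.26 = 123.15 MPa
τ_max > 102 MPa → exceeds allowable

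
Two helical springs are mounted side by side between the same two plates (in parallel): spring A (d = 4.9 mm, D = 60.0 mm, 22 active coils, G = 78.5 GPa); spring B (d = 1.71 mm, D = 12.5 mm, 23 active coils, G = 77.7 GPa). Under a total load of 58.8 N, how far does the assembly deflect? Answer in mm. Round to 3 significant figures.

k_A = Gd⁴/(8D³N_a) = (78.5×10³)(4.9⁴)/(8·60.0³·22) = 1.1904 N/mm
k_B = Gd⁴/(8D³N_a) = (77.7×10³)(1.71⁴)/(8·12.5³·23) = 1.8487 N/mm
Parallel: k_eq = 1.1904 + 1.8487 = 3.039 N/mm
δ = F/k_eq = 58.8/3.039 = 19.348 mm

19.3 mm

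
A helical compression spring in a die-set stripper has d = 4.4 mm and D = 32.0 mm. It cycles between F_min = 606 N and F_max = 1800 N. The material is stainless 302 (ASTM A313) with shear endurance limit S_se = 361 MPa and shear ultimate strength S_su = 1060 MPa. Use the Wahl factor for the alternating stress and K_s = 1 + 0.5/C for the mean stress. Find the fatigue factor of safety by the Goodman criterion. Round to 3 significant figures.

C = D/d = 32.0/4.4 = 7.2727; K_W = (4C−1)/(4C−4)+0.615/C = 1.2041; K_s = 1+0.5/C = 1.0688
F_a = (F_max−F_min)/2 = 597 N; F_m = (F_max+F_min)/2 = 1203 N
τ_a = K_W·8F_aD/(πd³) = 1.2041 × 571.09 = 687.67 MPa
τ_m = K_s·8F_mD/(πd³) = 1.0688 × 1150.8 = 1229.9 MPa
Goodman: 1/n_f = τ_a/S_se + τ_m/S_su = 687.67/361 + 1229.9/1060 = 1.90490 + 1.16029 = 3.0652
n_f = 1/3.0652 = 0.3262

0.326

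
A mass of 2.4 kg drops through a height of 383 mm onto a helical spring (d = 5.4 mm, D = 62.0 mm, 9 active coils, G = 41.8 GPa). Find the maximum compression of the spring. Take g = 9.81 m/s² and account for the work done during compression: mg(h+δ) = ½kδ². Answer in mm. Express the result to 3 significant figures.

105 mm

k = Gd⁴/(8D³N_a) = (41.8×10³)(5.4⁴)/(8·62.0³·9) = 2.0713 N/mm
W = mg = 2.4 × 9.81 = 23.544 N
½kδ² − Wδ − Wh = 0 → δ = (W + √(W² + 2kWh))/k
δ = (23.544 + √(554.32 + 37355.3))/2.0713 = (23.544 + 194.7)/2.0713 = 105.37 mm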